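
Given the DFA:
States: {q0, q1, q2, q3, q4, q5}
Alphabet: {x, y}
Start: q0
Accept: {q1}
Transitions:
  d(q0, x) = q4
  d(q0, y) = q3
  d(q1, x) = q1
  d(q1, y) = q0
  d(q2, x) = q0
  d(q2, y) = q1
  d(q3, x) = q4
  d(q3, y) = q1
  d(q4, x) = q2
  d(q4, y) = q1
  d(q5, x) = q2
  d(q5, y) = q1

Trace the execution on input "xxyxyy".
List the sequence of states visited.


Input: xxyxyy
d(q0, x) = q4
d(q4, x) = q2
d(q2, y) = q1
d(q1, x) = q1
d(q1, y) = q0
d(q0, y) = q3


q0 -> q4 -> q2 -> q1 -> q1 -> q0 -> q3


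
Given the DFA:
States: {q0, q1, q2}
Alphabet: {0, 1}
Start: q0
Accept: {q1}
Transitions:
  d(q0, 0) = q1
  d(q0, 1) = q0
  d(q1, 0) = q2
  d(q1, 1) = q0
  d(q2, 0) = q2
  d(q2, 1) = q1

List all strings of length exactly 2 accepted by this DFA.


All strings of length 2: 4 total
Accepted: 1

"10"


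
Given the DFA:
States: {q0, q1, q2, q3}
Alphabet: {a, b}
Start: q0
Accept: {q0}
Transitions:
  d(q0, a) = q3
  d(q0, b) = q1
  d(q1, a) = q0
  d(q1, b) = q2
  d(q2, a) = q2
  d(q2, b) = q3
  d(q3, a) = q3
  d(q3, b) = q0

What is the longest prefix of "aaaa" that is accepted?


Run the DFA, marking each prefix where the state is accepting:
  "" -> q0 [accept]
  "a" -> q3 [reject]
  "aa" -> q3 [reject]
  "aaa" -> q3 [reject]
  "aaaa" -> q3 [reject]

""


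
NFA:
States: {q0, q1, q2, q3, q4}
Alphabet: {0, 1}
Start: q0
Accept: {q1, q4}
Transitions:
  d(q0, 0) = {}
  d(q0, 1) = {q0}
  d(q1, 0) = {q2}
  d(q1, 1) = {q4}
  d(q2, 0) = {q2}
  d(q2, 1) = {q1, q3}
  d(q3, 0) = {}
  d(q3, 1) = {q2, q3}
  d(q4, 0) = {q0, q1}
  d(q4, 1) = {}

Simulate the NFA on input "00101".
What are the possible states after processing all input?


Start: {q0}
  --0--> {}
  --0--> {}
  --1--> {}
  --0--> {}
  --1--> {}

{} (empty set, no valid transitions)


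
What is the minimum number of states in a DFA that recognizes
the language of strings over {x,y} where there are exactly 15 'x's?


States: count = 0, 1, ..., 15 (that's 16 states), plus a dead state for count > 15.
Total: 16 + 1 = 17. Accept = count-15 state.

17


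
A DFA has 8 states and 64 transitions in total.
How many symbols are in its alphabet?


Each state has exactly one transition per symbol.
|alphabet| = transitions / states = 64 / 8 = 8

8


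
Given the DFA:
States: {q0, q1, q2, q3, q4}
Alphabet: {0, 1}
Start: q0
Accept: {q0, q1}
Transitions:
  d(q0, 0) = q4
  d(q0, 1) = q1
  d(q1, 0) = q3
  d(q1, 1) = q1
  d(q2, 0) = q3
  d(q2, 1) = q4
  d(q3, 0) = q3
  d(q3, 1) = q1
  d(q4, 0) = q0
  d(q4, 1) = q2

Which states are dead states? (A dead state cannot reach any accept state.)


Forward reachability from each state:
  q0 -> reaches accept state q0 (live)
  q1 -> reaches accept state q1 (live)
  q2 -> reaches accept state q0 (live)
  q3 -> reaches accept state q1 (live)
  q4 -> reaches accept state q0 (live)

None (all states can reach an accept state)


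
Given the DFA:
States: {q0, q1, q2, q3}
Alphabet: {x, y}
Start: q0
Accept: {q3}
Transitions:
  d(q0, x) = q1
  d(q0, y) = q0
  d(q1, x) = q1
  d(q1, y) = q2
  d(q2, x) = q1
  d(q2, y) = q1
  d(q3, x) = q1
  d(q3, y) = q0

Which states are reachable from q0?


BFS from q0:
  layer 0: {q0}
  layer 1: {q1}
  layer 2: {q2}

{q0, q1, q2}


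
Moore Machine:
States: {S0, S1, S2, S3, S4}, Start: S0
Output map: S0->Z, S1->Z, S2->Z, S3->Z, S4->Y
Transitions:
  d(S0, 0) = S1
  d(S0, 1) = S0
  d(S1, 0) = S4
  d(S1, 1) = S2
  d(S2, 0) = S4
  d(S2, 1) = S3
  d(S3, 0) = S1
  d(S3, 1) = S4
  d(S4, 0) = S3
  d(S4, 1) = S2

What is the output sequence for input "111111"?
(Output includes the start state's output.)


Start: S0 (output Z)
  --1--> S0 (output Z)
  --1--> S0 (output Z)
  --1--> S0 (output Z)
  --1--> S0 (output Z)
  --1--> S0 (output Z)
  --1--> S0 (output Z)

"ZZZZZZZ"


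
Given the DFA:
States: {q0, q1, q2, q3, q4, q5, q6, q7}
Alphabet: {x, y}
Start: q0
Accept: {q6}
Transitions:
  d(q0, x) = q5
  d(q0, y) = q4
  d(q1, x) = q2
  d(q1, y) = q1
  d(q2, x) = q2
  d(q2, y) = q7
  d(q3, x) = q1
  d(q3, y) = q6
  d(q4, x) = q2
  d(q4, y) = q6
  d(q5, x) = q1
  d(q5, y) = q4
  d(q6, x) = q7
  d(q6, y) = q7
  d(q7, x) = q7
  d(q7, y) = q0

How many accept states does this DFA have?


Accept states listed: {q6}
Counting: q6(1)

1


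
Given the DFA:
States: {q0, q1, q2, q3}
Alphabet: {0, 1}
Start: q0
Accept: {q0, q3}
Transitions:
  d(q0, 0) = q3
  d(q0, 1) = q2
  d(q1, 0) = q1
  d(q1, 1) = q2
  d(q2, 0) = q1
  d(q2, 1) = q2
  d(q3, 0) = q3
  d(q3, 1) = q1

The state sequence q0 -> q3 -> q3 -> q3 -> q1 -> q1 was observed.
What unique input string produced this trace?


Trace back each transition to find the symbol:
  q0 --[0]--> q3
  q3 --[0]--> q3
  q3 --[0]--> q3
  q3 --[1]--> q1
  q1 --[0]--> q1

"00010"


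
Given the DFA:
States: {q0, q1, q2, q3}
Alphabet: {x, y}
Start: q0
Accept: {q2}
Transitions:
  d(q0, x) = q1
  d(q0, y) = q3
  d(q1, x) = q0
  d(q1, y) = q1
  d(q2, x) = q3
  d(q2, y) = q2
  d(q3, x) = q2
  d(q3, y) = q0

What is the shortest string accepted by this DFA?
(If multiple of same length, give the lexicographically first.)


BFS by string length (lex-first path to each state shown):
  len 0: q0<-""
  len 1: q1<-"x", q3<-"y"
  len 2: q0<-"xx", q1<-"xy", q2<-"yx"
Found accept state at length 2.

"yx"


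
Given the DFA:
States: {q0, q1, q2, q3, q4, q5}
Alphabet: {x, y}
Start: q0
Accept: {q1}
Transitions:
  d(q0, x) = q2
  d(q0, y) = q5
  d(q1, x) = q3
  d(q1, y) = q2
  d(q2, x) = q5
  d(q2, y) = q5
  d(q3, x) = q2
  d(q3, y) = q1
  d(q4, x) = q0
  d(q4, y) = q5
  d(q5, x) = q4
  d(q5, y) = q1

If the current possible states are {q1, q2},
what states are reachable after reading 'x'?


Apply transition on 'x' from each current state:
  d(q1, x) = q3
  d(q2, x) = q5

{q3, q5}


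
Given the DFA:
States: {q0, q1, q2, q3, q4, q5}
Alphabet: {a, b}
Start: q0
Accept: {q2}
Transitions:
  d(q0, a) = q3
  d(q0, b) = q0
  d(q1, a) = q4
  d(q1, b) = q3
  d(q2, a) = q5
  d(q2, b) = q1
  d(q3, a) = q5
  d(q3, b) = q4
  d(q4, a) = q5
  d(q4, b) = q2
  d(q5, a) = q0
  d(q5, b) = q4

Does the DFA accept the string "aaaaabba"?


Trace: q0 -> q3 -> q5 -> q0 -> q3 -> q5 -> q4 -> q2 -> q5
Final state: q5
Accept states: {q2}

No, rejected (final state q5 is not an accept state)


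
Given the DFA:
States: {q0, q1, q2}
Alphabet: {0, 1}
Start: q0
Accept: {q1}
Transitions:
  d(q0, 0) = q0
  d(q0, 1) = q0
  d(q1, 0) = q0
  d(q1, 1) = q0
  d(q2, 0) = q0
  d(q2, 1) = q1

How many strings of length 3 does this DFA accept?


Enumerating all length-3 strings:
  "000" -> q0 [reject]
  "001" -> q0 [reject]
  "010" -> q0 [reject]
  "011" -> q0 [reject]
  "100" -> q0 [reject]
  "101" -> q0 [reject]
  "110" -> q0 [reject]
  "111" -> q0 [reject]

0 out of 8


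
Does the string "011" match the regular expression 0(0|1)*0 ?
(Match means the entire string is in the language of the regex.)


|string| = 3; first = '0'; last = '1'

No, "011" does not match 0(0|1)*0


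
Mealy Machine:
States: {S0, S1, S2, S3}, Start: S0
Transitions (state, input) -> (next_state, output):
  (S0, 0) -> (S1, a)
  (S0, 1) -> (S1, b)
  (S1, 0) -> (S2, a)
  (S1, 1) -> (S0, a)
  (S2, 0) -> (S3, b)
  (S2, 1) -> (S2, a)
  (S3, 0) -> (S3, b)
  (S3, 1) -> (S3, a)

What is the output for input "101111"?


Step-by-step:
  (S0, 1) -> (S1, b)
  (S1, 0) -> (S2, a)
  (S2, 1) -> (S2, a)
  (S2, 1) -> (S2, a)
  (S2, 1) -> (S2, a)
  (S2, 1) -> (S2, a)

"baaaaa"


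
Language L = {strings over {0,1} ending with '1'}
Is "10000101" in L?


last symbol = '1'

Yes, "10000101" is in L


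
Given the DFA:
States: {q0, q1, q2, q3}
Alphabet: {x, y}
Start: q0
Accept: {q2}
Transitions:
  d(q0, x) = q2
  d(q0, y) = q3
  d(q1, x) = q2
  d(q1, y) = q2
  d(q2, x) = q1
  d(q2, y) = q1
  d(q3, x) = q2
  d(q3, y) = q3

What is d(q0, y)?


Looking up transition d(q0, y)

q3


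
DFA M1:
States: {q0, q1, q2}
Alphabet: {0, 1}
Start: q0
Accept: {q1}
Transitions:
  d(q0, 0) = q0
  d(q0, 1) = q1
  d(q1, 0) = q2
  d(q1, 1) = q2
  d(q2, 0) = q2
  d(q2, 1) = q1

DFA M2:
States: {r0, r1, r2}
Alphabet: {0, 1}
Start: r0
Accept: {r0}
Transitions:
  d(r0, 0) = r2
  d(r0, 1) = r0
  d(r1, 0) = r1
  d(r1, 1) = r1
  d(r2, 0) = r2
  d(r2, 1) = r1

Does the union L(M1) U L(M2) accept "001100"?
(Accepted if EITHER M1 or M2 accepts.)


M1: final=q2 accepted=False
M2: final=r1 accepted=False

No, union rejects (neither accepts)


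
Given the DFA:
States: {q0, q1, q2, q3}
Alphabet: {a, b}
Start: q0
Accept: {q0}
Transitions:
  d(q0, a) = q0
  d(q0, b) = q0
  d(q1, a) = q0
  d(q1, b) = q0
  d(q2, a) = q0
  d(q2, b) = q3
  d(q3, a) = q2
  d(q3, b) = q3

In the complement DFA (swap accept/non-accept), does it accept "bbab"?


Trace: q0 -> q0 -> q0 -> q0 -> q0
Final: q0
Original accept: {q0}
Complement: q0 is in original accept

No, complement rejects (original accepts)


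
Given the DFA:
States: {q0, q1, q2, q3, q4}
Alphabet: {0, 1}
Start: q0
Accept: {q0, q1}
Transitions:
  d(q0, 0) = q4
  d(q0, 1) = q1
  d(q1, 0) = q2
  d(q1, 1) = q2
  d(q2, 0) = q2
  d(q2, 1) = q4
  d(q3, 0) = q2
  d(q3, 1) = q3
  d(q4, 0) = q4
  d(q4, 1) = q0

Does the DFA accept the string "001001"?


Trace: q0 -> q4 -> q4 -> q0 -> q4 -> q4 -> q0
Final state: q0
Accept states: {q0, q1}

Yes, accepted (final state q0 is an accept state)


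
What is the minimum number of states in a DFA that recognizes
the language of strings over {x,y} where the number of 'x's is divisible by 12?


States track (count of 'x') mod 12.
Need 12 states: one per remainder 0..11; accept = remainder 0.

12


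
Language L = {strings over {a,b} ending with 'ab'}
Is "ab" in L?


last two symbols = 'ab'

Yes, "ab" is in L


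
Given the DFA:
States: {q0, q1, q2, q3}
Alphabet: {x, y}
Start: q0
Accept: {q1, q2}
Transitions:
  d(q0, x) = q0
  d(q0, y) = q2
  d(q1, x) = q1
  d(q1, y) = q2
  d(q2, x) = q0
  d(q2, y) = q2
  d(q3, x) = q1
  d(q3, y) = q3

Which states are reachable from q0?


BFS from q0:
  layer 0: {q0}
  layer 1: {q2}

{q0, q2}


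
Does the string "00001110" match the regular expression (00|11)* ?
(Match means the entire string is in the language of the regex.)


|string| = 8; first = '0'; last = '0'

No, "00001110" does not match (00|11)*


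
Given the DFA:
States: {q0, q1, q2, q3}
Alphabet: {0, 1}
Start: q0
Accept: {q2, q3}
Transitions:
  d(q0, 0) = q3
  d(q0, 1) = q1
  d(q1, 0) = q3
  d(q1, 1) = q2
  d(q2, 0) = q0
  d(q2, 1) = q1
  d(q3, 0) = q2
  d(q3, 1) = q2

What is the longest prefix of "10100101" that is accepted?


Run the DFA, marking each prefix where the state is accepting:
  "" -> q0 [reject]
  "1" -> q1 [reject]
  "10" -> q3 [accept]
  "101" -> q2 [accept]
  "1010" -> q0 [reject]
  "10100" -> q3 [accept]
  "101001" -> q2 [accept]
  "1010010" -> q0 [reject]
  "10100101" -> q1 [reject]

"101001"


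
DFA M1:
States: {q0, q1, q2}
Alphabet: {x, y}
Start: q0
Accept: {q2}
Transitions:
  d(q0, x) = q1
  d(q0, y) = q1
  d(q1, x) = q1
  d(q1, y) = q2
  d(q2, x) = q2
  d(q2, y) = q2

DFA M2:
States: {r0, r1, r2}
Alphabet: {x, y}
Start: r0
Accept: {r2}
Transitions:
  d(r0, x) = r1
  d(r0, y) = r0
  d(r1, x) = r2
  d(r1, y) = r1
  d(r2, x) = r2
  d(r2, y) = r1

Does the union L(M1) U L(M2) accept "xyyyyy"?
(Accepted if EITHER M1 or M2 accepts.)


M1: final=q2 accepted=True
M2: final=r1 accepted=False

Yes, union accepts


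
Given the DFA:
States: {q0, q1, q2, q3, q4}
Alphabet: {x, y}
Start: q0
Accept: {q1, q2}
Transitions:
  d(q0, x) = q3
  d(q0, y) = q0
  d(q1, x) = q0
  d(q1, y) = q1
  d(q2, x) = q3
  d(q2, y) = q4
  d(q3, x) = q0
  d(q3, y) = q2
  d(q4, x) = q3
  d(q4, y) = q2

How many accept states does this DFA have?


Accept states listed: {q1, q2}
Counting: q1(1) q2(2)

2


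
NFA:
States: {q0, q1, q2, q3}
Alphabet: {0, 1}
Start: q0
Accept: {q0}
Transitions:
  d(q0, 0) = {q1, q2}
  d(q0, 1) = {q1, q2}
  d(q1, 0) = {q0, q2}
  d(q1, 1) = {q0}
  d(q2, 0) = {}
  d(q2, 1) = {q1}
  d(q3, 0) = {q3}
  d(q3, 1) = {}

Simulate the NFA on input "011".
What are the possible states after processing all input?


Start: {q0}
  --0--> {q1, q2}
  --1--> {q0, q1}
  --1--> {q0, q1, q2}

{q0, q1, q2}


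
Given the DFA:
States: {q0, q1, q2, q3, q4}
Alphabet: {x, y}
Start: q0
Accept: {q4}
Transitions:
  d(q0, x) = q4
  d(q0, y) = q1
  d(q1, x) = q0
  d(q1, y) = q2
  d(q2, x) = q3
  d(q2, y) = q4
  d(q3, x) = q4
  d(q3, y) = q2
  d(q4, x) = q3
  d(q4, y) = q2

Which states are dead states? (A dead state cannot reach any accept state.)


Forward reachability from each state:
  q0 -> reaches accept state q4 (live)
  q1 -> reaches accept state q4 (live)
  q2 -> reaches accept state q4 (live)
  q3 -> reaches accept state q4 (live)
  q4 -> reaches accept state q4 (live)

None (all states can reach an accept state)


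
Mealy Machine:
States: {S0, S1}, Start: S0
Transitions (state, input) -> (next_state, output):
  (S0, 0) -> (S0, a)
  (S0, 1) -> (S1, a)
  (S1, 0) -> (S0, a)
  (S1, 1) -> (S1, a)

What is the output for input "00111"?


Step-by-step:
  (S0, 0) -> (S0, a)
  (S0, 0) -> (S0, a)
  (S0, 1) -> (S1, a)
  (S1, 1) -> (S1, a)
  (S1, 1) -> (S1, a)

"aaaaa"


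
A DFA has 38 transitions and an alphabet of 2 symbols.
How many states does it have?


Each state has exactly one transition per symbol.
states = transitions / |alphabet| = 38 / 2 = 19

19


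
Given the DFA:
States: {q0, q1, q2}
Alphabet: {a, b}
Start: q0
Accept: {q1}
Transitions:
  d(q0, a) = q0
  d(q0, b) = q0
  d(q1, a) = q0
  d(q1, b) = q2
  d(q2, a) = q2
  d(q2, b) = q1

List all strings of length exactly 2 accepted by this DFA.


All strings of length 2: 4 total
Accepted: 0

None


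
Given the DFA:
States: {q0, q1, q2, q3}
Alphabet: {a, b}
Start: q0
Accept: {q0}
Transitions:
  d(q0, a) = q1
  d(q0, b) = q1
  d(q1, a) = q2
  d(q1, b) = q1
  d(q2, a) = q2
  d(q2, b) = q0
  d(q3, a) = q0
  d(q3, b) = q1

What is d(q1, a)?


Looking up transition d(q1, a)

q2


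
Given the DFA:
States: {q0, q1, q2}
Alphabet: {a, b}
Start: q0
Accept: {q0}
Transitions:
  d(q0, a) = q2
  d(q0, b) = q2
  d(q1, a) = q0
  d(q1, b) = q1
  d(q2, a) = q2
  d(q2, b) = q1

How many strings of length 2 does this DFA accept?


Enumerating all length-2 strings:
  "aa" -> q2 [reject]
  "ab" -> q1 [reject]
  "ba" -> q2 [reject]
  "bb" -> q1 [reject]

0 out of 4


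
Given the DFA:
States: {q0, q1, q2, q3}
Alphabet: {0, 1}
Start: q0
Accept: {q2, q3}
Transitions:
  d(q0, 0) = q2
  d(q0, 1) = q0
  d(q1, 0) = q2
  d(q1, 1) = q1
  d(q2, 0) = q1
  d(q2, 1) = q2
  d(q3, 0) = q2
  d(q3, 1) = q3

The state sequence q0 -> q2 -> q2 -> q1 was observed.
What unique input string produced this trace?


Trace back each transition to find the symbol:
  q0 --[0]--> q2
  q2 --[1]--> q2
  q2 --[0]--> q1

"010"


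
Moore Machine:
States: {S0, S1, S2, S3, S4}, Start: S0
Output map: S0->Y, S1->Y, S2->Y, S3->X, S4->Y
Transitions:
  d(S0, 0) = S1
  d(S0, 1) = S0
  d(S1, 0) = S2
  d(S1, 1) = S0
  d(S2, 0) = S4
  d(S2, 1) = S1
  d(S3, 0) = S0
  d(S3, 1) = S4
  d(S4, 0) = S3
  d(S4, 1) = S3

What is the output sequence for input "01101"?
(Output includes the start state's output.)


Start: S0 (output Y)
  --0--> S1 (output Y)
  --1--> S0 (output Y)
  --1--> S0 (output Y)
  --0--> S1 (output Y)
  --1--> S0 (output Y)

"YYYYYY"


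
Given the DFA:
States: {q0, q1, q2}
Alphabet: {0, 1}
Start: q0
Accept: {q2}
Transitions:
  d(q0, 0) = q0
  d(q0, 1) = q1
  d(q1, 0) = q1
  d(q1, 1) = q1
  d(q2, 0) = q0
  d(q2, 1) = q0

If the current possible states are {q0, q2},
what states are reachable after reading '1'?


Apply transition on '1' from each current state:
  d(q0, 1) = q1
  d(q2, 1) = q0

{q0, q1}


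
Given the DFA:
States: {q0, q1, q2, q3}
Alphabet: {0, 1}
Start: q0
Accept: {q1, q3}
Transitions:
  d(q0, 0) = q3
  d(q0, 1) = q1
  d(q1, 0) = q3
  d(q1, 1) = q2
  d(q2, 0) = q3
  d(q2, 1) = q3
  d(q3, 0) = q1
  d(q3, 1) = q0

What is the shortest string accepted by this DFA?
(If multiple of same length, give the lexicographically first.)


BFS by string length (lex-first path to each state shown):
  len 0: q0<-""
  len 1: q1<-"1", q3<-"0"
Found accept state at length 1.

"0"


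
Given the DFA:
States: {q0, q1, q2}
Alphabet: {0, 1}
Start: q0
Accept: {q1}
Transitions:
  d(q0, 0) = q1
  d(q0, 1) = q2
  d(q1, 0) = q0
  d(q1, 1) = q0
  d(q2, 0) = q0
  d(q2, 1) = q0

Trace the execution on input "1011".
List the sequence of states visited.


Input: 1011
d(q0, 1) = q2
d(q2, 0) = q0
d(q0, 1) = q2
d(q2, 1) = q0


q0 -> q2 -> q0 -> q2 -> q0


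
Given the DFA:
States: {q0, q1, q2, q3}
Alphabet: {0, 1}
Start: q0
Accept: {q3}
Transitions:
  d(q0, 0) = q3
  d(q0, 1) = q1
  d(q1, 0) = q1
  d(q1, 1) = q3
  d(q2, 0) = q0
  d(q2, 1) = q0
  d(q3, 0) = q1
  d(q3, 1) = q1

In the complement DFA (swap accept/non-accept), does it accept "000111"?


Trace: q0 -> q3 -> q1 -> q1 -> q3 -> q1 -> q3
Final: q3
Original accept: {q3}
Complement: q3 is in original accept

No, complement rejects (original accepts)


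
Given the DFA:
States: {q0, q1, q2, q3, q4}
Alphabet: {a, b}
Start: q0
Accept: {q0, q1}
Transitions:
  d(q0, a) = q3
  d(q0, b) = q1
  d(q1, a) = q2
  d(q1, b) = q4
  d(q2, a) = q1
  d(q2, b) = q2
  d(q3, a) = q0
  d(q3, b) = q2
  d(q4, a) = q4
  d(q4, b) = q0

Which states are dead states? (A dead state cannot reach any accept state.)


Forward reachability from each state:
  q0 -> reaches accept state q0 (live)
  q1 -> reaches accept state q0 (live)
  q2 -> reaches accept state q0 (live)
  q3 -> reaches accept state q0 (live)
  q4 -> reaches accept state q0 (live)

None (all states can reach an accept state)


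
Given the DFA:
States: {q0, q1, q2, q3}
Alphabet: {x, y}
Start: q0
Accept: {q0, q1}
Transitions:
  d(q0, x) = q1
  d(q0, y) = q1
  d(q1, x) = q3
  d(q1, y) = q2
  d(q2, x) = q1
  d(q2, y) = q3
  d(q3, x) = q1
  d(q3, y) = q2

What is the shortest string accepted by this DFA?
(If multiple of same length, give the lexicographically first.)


BFS by string length (lex-first path to each state shown):
  len 0: q0<-""
Found accept state at length 0.

"" (empty string)


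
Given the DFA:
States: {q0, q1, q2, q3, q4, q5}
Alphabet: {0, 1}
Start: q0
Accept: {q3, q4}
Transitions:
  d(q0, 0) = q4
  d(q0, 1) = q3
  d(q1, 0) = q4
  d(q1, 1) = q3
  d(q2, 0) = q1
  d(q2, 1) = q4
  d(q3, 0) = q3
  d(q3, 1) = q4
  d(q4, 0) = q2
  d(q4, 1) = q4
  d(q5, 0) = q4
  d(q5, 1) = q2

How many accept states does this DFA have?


Accept states listed: {q3, q4}
Counting: q3(1) q4(2)

2


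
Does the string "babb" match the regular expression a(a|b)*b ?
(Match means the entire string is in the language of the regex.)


|string| = 4; first = 'b'; last = 'b'

No, "babb" does not match a(a|b)*b


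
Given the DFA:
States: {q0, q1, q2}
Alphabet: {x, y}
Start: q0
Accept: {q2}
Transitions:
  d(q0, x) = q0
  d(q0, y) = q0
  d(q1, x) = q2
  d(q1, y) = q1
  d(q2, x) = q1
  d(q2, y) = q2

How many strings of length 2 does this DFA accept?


Enumerating all length-2 strings:
  "xx" -> q0 [reject]
  "xy" -> q0 [reject]
  "yx" -> q0 [reject]
  "yy" -> q0 [reject]

0 out of 4


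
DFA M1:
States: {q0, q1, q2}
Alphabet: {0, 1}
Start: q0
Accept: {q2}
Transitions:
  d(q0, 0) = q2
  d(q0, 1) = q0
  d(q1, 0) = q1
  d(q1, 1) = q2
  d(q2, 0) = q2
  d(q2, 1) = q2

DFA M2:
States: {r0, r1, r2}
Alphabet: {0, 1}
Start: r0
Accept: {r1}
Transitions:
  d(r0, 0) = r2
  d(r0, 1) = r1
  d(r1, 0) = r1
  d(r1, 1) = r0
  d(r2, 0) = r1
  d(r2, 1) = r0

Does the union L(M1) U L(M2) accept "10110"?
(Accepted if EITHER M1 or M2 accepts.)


M1: final=q2 accepted=True
M2: final=r1 accepted=True

Yes, union accepts


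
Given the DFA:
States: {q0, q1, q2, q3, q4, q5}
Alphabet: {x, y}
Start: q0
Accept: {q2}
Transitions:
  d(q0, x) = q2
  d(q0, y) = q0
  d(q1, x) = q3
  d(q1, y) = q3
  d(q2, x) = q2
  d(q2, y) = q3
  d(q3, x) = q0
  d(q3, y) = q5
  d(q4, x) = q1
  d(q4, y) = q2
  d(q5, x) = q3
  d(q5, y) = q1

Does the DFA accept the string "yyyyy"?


Trace: q0 -> q0 -> q0 -> q0 -> q0 -> q0
Final state: q0
Accept states: {q2}

No, rejected (final state q0 is not an accept state)


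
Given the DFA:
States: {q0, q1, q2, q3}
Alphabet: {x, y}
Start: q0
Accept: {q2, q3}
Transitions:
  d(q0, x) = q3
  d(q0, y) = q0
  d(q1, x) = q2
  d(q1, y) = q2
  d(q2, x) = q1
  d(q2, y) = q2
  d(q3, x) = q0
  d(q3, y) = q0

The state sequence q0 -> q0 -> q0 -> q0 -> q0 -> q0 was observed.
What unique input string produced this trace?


Trace back each transition to find the symbol:
  q0 --[y]--> q0
  q0 --[y]--> q0
  q0 --[y]--> q0
  q0 --[y]--> q0
  q0 --[y]--> q0

"yyyyy"


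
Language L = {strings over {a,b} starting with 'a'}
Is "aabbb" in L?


first symbol = 'a'

Yes, "aabbb" is in L


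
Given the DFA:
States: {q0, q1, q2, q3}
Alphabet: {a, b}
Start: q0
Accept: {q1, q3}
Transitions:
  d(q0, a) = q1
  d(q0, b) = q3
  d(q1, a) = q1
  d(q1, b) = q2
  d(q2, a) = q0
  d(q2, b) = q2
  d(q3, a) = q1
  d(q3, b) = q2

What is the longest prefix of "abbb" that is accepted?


Run the DFA, marking each prefix where the state is accepting:
  "" -> q0 [reject]
  "a" -> q1 [accept]
  "ab" -> q2 [reject]
  "abb" -> q2 [reject]
  "abbb" -> q2 [reject]

"a"


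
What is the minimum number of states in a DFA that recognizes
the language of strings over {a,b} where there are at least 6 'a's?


States: count = 0, 1, ..., 5, and a final '>= 6' state.
Total: 6 + 1 = 7. Accept = '>= 6' state.

7


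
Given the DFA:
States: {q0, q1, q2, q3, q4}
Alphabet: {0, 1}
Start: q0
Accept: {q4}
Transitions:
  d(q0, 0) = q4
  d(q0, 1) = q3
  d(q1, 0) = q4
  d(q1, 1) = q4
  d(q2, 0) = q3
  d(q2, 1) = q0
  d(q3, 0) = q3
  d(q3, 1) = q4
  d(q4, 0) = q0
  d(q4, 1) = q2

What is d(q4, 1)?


Looking up transition d(q4, 1)

q2


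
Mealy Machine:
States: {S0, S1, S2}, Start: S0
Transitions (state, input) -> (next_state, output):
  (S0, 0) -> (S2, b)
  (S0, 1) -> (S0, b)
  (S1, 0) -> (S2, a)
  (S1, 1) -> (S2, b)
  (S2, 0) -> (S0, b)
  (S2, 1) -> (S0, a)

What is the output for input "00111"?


Step-by-step:
  (S0, 0) -> (S2, b)
  (S2, 0) -> (S0, b)
  (S0, 1) -> (S0, b)
  (S0, 1) -> (S0, b)
  (S0, 1) -> (S0, b)

"bbbbb"


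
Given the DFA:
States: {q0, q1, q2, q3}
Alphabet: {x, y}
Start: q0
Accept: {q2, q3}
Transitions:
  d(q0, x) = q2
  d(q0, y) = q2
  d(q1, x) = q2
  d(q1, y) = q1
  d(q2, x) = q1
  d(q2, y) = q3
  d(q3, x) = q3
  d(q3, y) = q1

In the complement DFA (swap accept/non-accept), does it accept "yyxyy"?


Trace: q0 -> q2 -> q3 -> q3 -> q1 -> q1
Final: q1
Original accept: {q2, q3}
Complement: q1 is not in original accept

Yes, complement accepts (original rejects)


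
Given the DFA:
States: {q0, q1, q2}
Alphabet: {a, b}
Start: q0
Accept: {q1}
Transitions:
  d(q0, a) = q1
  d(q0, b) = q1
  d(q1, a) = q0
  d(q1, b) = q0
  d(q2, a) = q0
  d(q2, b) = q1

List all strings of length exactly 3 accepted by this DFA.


All strings of length 3: 8 total
Accepted: 8

"aaa", "aab", "aba", "abb", "baa", "bab", "bba", "bbb"


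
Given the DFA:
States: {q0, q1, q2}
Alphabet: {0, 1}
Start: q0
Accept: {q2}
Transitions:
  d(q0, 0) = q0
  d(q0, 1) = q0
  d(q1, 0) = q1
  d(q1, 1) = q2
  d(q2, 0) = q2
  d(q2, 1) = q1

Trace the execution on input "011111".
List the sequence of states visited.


Input: 011111
d(q0, 0) = q0
d(q0, 1) = q0
d(q0, 1) = q0
d(q0, 1) = q0
d(q0, 1) = q0
d(q0, 1) = q0


q0 -> q0 -> q0 -> q0 -> q0 -> q0 -> q0


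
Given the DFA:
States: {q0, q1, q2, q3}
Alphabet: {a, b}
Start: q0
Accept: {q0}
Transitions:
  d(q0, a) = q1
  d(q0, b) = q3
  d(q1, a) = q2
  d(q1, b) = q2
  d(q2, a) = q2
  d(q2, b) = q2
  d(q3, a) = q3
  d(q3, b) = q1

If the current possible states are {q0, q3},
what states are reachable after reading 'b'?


Apply transition on 'b' from each current state:
  d(q0, b) = q3
  d(q3, b) = q1

{q1, q3}


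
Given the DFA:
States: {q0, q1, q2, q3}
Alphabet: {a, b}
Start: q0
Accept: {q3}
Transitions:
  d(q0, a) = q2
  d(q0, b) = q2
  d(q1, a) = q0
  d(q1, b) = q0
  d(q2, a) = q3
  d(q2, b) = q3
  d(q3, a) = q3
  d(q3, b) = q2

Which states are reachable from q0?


BFS from q0:
  layer 0: {q0}
  layer 1: {q2}
  layer 2: {q3}

{q0, q2, q3}


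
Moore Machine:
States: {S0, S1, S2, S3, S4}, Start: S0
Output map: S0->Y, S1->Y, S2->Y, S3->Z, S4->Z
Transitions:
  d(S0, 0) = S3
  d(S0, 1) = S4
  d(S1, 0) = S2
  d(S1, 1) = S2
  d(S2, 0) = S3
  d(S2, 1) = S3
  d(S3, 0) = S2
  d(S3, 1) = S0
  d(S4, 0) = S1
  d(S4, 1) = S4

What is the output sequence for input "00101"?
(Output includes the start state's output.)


Start: S0 (output Y)
  --0--> S3 (output Z)
  --0--> S2 (output Y)
  --1--> S3 (output Z)
  --0--> S2 (output Y)
  --1--> S3 (output Z)

"YZYZYZ"


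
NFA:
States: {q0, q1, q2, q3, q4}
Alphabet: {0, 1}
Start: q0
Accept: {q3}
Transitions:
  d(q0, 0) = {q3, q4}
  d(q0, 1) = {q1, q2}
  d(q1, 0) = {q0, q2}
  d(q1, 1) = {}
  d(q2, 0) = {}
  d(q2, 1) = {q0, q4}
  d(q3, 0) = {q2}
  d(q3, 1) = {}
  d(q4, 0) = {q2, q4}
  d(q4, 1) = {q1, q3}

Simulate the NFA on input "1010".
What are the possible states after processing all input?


Start: {q0}
  --1--> {q1, q2}
  --0--> {q0, q2}
  --1--> {q0, q1, q2, q4}
  --0--> {q0, q2, q3, q4}

{q0, q2, q3, q4}


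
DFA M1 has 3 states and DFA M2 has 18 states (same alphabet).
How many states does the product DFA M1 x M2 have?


Product construction pairs every M1 state with every M2 state.
3 * 18 = 54

54


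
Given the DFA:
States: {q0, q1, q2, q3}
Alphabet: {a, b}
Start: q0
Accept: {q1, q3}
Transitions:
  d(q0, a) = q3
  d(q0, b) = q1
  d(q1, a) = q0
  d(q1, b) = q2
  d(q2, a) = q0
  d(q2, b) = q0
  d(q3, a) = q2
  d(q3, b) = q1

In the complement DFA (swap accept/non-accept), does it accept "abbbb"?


Trace: q0 -> q3 -> q1 -> q2 -> q0 -> q1
Final: q1
Original accept: {q1, q3}
Complement: q1 is in original accept

No, complement rejects (original accepts)


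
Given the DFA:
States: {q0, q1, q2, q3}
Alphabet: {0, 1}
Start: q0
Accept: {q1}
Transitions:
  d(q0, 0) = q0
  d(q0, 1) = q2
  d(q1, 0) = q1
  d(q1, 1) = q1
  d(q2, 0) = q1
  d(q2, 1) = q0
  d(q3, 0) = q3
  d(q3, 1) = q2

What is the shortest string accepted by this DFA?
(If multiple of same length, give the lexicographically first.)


BFS by string length (lex-first path to each state shown):
  len 0: q0<-""
  len 1: q0<-"0", q2<-"1"
  len 2: q0<-"00", q1<-"10", q2<-"01"
Found accept state at length 2.

"10"


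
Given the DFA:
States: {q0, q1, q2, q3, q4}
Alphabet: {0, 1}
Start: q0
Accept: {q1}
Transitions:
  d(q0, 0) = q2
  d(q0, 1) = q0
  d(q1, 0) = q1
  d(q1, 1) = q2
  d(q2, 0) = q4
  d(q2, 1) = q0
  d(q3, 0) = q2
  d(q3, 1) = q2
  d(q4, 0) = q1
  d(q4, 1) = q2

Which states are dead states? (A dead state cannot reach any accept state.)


Forward reachability from each state:
  q0 -> reaches accept state q1 (live)
  q1 -> reaches accept state q1 (live)
  q2 -> reaches accept state q1 (live)
  q3 -> reaches accept state q1 (live)
  q4 -> reaches accept state q1 (live)

None (all states can reach an accept state)


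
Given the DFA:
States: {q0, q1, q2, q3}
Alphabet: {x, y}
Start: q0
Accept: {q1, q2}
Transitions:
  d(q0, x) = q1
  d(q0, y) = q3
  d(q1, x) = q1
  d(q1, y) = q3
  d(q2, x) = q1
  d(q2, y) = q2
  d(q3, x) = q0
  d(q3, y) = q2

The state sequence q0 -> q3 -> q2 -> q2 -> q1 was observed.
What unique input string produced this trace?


Trace back each transition to find the symbol:
  q0 --[y]--> q3
  q3 --[y]--> q2
  q2 --[y]--> q2
  q2 --[x]--> q1

"yyyx"


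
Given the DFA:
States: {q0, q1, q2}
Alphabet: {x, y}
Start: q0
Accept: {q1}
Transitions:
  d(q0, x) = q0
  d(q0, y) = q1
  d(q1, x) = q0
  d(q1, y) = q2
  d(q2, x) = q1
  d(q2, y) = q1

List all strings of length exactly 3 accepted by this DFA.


All strings of length 3: 8 total
Accepted: 4

"xxy", "yxy", "yyx", "yyy"


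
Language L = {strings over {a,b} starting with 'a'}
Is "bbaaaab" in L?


first symbol = 'b'

No, "bbaaaab" is not in L


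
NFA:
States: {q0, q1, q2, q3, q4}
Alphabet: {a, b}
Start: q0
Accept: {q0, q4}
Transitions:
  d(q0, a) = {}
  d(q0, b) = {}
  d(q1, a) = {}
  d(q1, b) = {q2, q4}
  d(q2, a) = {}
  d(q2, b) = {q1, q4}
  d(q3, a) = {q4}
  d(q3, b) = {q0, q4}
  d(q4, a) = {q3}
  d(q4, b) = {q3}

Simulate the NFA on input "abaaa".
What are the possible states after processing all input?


Start: {q0}
  --a--> {}
  --b--> {}
  --a--> {}
  --a--> {}
  --a--> {}

{} (empty set, no valid transitions)


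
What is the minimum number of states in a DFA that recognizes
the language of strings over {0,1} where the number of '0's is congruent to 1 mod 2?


States track (count of '0') mod 2.
Need 2 states: one per remainder 0..1; accept = remainder 1.

2


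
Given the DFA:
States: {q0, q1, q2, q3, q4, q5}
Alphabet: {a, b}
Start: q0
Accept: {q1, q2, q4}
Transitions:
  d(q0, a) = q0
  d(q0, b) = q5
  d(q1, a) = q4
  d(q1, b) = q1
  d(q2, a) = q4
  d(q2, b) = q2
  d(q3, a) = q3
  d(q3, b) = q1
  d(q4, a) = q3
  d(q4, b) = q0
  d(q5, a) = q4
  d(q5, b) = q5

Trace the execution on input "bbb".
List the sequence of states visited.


Input: bbb
d(q0, b) = q5
d(q5, b) = q5
d(q5, b) = q5


q0 -> q5 -> q5 -> q5


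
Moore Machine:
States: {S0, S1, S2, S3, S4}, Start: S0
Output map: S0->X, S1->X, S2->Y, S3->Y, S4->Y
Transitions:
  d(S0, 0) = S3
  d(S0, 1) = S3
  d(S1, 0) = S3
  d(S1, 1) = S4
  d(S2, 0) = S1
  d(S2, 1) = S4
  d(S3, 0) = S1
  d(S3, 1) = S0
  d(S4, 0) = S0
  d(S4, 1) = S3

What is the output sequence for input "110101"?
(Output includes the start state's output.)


Start: S0 (output X)
  --1--> S3 (output Y)
  --1--> S0 (output X)
  --0--> S3 (output Y)
  --1--> S0 (output X)
  --0--> S3 (output Y)
  --1--> S0 (output X)

"XYXYXYX"


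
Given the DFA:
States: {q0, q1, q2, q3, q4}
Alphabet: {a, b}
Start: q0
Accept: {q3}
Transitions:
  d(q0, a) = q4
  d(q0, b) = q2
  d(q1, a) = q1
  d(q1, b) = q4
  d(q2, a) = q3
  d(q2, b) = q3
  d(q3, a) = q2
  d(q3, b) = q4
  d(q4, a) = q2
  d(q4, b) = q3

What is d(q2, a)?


Looking up transition d(q2, a)

q3


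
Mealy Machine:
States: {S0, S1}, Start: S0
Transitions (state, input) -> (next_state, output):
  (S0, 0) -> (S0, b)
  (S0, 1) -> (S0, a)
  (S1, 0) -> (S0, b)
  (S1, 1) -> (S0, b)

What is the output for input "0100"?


Step-by-step:
  (S0, 0) -> (S0, b)
  (S0, 1) -> (S0, a)
  (S0, 0) -> (S0, b)
  (S0, 0) -> (S0, b)

"babb"


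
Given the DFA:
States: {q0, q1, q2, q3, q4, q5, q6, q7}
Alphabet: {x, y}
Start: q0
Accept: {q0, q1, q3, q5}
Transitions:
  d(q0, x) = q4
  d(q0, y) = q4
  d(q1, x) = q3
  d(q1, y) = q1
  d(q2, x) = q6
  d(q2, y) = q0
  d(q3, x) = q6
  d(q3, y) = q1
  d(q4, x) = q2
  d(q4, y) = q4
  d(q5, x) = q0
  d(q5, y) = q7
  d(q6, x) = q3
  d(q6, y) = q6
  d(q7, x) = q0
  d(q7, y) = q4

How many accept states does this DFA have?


Accept states listed: {q0, q1, q3, q5}
Counting: q0(1) q1(2) q3(3) q5(4)

4


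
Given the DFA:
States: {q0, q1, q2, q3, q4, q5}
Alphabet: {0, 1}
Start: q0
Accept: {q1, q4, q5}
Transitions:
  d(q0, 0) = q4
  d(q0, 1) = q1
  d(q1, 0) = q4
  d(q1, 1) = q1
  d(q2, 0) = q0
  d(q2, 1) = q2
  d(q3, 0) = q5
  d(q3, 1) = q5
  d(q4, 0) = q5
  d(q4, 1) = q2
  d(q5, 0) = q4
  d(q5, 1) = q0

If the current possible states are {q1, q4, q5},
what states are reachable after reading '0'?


Apply transition on '0' from each current state:
  d(q1, 0) = q4
  d(q4, 0) = q5
  d(q5, 0) = q4

{q4, q5}


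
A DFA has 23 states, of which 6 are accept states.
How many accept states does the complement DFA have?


Complement swaps accept and non-accept states.
23 - 6 = 17

17


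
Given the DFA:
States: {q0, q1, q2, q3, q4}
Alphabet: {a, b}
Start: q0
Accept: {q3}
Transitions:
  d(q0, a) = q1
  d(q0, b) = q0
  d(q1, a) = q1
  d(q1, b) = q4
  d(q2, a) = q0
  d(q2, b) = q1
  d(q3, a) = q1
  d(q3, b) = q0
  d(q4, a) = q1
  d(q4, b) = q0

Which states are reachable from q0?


BFS from q0:
  layer 0: {q0}
  layer 1: {q1}
  layer 2: {q4}

{q0, q1, q4}


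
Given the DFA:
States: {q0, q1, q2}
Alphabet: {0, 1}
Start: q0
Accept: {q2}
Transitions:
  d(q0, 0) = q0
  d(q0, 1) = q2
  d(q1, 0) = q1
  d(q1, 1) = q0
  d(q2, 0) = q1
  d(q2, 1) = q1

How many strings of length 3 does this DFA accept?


Enumerating all length-3 strings:
  "000" -> q0 [reject]
  "001" -> q2 [accept]
  "010" -> q1 [reject]
  "011" -> q1 [reject]
  "100" -> q1 [reject]
  "101" -> q0 [reject]
  "110" -> q1 [reject]
  "111" -> q0 [reject]

1 out of 8


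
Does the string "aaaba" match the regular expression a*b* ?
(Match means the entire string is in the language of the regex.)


|string| = 5; first = 'a'; last = 'a'

No, "aaaba" does not match a*b*


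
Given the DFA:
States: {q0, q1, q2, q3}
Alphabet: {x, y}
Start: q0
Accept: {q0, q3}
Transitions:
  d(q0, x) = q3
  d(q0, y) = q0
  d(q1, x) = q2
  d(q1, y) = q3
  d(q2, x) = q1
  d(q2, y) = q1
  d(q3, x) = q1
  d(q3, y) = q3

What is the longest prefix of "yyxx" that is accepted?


Run the DFA, marking each prefix where the state is accepting:
  "" -> q0 [accept]
  "y" -> q0 [accept]
  "yy" -> q0 [accept]
  "yyx" -> q3 [accept]
  "yyxx" -> q1 [reject]

"yyx"


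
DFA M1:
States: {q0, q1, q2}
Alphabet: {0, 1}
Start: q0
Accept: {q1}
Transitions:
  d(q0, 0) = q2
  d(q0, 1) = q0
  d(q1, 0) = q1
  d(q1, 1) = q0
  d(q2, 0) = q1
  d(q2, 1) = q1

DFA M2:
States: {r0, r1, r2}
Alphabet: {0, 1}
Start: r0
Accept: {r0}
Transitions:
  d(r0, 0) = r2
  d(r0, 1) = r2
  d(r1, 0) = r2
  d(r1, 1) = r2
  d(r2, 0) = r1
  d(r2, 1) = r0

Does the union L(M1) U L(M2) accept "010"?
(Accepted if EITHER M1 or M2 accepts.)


M1: final=q1 accepted=True
M2: final=r2 accepted=False

Yes, union accepts


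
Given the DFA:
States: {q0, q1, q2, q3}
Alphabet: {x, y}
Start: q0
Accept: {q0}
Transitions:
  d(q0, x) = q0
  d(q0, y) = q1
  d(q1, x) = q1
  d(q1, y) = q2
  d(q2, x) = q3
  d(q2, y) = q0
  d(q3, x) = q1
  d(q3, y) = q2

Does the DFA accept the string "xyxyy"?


Trace: q0 -> q0 -> q1 -> q1 -> q2 -> q0
Final state: q0
Accept states: {q0}

Yes, accepted (final state q0 is an accept state)


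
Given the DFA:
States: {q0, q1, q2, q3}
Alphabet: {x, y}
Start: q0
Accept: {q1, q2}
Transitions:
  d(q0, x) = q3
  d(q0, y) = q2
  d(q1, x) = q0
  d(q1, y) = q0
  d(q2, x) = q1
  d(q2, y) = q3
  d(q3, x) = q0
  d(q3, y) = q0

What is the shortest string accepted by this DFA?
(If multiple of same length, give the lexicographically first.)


BFS by string length (lex-first path to each state shown):
  len 0: q0<-""
  len 1: q2<-"y", q3<-"x"
Found accept state at length 1.

"y"


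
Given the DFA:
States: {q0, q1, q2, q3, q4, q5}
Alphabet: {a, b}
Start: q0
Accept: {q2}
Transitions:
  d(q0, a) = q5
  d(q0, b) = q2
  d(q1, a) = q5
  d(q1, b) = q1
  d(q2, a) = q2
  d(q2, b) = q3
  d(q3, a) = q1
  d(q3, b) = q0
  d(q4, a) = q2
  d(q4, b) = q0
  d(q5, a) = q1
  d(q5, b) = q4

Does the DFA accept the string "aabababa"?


Trace: q0 -> q5 -> q1 -> q1 -> q5 -> q4 -> q2 -> q3 -> q1
Final state: q1
Accept states: {q2}

No, rejected (final state q1 is not an accept state)


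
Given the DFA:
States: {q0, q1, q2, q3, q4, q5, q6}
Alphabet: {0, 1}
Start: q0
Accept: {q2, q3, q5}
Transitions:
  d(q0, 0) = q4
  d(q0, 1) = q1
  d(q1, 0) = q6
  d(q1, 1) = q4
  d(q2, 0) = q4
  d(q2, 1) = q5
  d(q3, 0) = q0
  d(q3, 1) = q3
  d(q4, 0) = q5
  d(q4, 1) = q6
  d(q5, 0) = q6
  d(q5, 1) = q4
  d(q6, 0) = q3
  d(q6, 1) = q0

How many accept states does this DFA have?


Accept states listed: {q2, q3, q5}
Counting: q2(1) q3(2) q5(3)

3


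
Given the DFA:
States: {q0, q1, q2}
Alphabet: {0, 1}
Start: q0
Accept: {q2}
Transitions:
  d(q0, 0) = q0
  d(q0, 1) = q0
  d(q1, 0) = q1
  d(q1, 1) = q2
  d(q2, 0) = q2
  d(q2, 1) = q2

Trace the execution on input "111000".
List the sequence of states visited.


Input: 111000
d(q0, 1) = q0
d(q0, 1) = q0
d(q0, 1) = q0
d(q0, 0) = q0
d(q0, 0) = q0
d(q0, 0) = q0


q0 -> q0 -> q0 -> q0 -> q0 -> q0 -> q0


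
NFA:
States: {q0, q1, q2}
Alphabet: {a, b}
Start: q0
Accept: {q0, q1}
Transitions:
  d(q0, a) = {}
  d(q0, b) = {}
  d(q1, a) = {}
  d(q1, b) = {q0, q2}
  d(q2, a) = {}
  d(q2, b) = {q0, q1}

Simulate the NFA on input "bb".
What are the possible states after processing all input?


Start: {q0}
  --b--> {}
  --b--> {}

{} (empty set, no valid transitions)


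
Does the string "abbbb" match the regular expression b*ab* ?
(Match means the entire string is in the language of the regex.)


|string| = 5; first = 'a'; last = 'b'

Yes, "abbbb" matches b*ab*


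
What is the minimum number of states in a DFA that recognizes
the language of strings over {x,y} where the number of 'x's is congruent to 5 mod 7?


States track (count of 'x') mod 7.
Need 7 states: one per remainder 0..6; accept = remainder 5.

7


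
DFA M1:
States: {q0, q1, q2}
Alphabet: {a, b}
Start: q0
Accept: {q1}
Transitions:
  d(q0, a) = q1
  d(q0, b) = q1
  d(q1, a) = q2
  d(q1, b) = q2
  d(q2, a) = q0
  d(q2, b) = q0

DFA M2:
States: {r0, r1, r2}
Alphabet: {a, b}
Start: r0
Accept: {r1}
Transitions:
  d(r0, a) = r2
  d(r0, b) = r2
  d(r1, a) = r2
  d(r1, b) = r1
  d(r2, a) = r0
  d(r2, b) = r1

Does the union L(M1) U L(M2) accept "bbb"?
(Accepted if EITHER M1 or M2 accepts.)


M1: final=q0 accepted=False
M2: final=r1 accepted=True

Yes, union accepts


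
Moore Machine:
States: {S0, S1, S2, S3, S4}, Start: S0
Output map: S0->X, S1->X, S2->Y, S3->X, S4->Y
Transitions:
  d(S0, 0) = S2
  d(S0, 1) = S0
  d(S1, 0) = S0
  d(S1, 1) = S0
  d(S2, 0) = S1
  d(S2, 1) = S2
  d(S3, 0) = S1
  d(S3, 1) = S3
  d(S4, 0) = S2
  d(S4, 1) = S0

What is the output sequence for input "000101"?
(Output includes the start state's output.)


Start: S0 (output X)
  --0--> S2 (output Y)
  --0--> S1 (output X)
  --0--> S0 (output X)
  --1--> S0 (output X)
  --0--> S2 (output Y)
  --1--> S2 (output Y)

"XYXXXYY"


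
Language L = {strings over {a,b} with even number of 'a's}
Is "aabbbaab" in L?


count('a') = 4; 4 mod 2 = 0

Yes, "aabbbaab" is in L


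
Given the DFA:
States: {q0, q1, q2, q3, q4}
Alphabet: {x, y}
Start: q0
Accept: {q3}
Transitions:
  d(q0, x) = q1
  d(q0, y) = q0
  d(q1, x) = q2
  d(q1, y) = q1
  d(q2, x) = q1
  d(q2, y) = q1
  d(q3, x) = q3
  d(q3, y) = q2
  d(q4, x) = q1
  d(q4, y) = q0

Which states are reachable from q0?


BFS from q0:
  layer 0: {q0}
  layer 1: {q1}
  layer 2: {q2}

{q0, q1, q2}


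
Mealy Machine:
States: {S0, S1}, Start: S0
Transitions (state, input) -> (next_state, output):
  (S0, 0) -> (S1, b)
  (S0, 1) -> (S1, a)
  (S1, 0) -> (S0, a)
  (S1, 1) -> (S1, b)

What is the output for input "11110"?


Step-by-step:
  (S0, 1) -> (S1, a)
  (S1, 1) -> (S1, b)
  (S1, 1) -> (S1, b)
  (S1, 1) -> (S1, b)
  (S1, 0) -> (S0, a)

"abbba"


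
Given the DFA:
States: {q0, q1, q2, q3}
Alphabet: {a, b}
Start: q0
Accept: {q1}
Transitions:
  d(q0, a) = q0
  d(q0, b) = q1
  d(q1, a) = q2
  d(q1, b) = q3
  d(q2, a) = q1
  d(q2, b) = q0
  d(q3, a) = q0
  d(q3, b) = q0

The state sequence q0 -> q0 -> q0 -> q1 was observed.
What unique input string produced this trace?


Trace back each transition to find the symbol:
  q0 --[a]--> q0
  q0 --[a]--> q0
  q0 --[b]--> q1

"aab"


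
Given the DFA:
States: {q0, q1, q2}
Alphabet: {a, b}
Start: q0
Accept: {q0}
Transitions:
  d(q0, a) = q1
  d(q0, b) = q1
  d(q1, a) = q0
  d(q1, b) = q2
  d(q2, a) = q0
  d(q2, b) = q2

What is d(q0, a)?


Looking up transition d(q0, a)

q1


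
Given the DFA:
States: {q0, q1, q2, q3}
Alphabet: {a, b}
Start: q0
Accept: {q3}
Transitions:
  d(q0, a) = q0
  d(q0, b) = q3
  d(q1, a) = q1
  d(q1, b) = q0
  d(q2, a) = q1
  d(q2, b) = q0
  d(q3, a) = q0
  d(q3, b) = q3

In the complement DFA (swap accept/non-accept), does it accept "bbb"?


Trace: q0 -> q3 -> q3 -> q3
Final: q3
Original accept: {q3}
Complement: q3 is in original accept

No, complement rejects (original accepts)


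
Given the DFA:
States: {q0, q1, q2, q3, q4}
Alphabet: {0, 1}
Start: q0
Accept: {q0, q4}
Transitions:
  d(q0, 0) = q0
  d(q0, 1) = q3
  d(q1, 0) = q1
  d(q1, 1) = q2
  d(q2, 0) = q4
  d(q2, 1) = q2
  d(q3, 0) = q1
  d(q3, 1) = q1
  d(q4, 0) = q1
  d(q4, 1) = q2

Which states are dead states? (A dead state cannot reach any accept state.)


Forward reachability from each state:
  q0 -> reaches accept state q0 (live)
  q1 -> reaches accept state q4 (live)
  q2 -> reaches accept state q4 (live)
  q3 -> reaches accept state q4 (live)
  q4 -> reaches accept state q4 (live)

None (all states can reach an accept state)
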